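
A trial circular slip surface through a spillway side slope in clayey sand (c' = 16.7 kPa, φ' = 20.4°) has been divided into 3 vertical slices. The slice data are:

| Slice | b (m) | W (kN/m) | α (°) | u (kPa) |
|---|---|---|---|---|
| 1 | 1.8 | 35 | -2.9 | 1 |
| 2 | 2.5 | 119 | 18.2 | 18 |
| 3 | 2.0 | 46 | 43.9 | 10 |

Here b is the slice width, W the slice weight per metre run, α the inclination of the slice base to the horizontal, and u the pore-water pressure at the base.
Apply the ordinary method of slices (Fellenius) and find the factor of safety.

Ordinary method of slices: FS = Σ[c'·Δl_i + (W_i cosα_i − u_i·Δl_i)·tanφ'] / Σ W_i sinα_i, with Δl_i = b_i / cosα_i.
Slice 1: Δl = 1.8/cos(-2.9°) = 1.802 m; N'_1 = 35·cos(-2.9°) − 1·1.802 = 33.2; c'Δl = 30.10; W sinα = -1.8
Slice 2: Δl = 2.5/cos18.2° = 2.632 m; N'_2 = 119·cos18.2° − 18·2.632 = 65.7; c'Δl = 43.95; W sinα = 37.2
Slice 3: Δl = 2.0/cos43.9° = 2.776 m; N'_3 = 46·cos43.9° − 10·2.776 = 5.4; c'Δl = 46.35; W sinα = 31.9
Σc'Δl = 120.4 kN/m; ΣN' = 104.2 kN/m; ΣW sinα = 67.3 kN/m
Resisting = 120.4 + 104.2·tan20.4° = 120.4 + 38.8 = 159.2 kN/m
FS = 159.2 / 67.3 = 2.365

FS = 2.37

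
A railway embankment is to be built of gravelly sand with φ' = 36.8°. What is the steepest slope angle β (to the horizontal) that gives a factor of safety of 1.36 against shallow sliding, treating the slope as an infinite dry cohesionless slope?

β = 28.8°

For an infinite dry cohesionless slope FS = tanφ'/tanβ, so tanβ = tanφ' / FS.
tanβ = tan36.8° / 1.36 = 0.7481 / 1.36 = 0.5501
β = arctan(0.5501) = 28.81°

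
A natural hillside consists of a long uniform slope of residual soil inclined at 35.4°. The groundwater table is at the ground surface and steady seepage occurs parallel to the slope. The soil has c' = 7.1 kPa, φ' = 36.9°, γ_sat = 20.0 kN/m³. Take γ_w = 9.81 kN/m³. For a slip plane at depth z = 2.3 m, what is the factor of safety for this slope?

With seepage parallel to the slope and the water table at the surface, the effective normal stress on the slip plane uses the buoyant unit weight γ' = γ_sat − γ_w while the driving shear stress uses γ_sat:
FS = [c' + γ' z cos²β tanφ'] / [γ_sat z sinβ cosβ]
γ' = 20.0 − 9.81 = 10.19 kN/m³
Numerator = 7.1 + 10.19·2.3·cos²35.4°·tan36.9° = 7.1 + 10.19·2.3·0.6644·0.7508 = 18.792 kPa
Denominator = 20.0·2.3·sin35.4°·cos35.4° = 20.0·2.3·0.5793·0.8151 = 21.721 kPa
FS = 18.792 / 21.721 = 0.865

FS = 0.87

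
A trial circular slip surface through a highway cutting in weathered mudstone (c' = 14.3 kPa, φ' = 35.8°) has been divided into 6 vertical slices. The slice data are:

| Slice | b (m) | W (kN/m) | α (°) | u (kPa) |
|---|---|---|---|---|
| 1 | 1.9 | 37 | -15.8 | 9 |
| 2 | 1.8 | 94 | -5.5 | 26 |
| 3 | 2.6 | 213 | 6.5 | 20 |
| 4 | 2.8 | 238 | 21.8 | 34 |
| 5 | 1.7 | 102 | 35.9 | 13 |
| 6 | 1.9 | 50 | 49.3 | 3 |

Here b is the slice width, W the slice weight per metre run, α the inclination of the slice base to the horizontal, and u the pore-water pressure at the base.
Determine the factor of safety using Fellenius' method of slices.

FS = 2.67

Ordinary method of slices: FS = Σ[c'·Δl_i + (W_i cosα_i − u_i·Δl_i)·tanφ'] / Σ W_i sinα_i, with Δl_i = b_i / cosα_i.
Slice 1: Δl = 1.9/cos(-15.8°) = 1.975 m; N'_1 = 37·cos(-15.8°) − 9·1.975 = 17.8; c'Δl = 28.24; W sinα = -10.1
Slice 2: Δl = 1.8/cos(-5.5°) = 1.808 m; N'_2 = 94·cos(-5.5°) − 26·1.808 = 46.6; c'Δl = 25.86; W sinα = -9.0
Slice 3: Δl = 2.6/cos6.5° = 2.617 m; N'_3 = 213·cos6.5° − 20·2.617 = 159.3; c'Δl = 37.42; W sinα = 24.1
Slice 4: Δl = 2.8/cos21.8° = 3.016 m; N'_4 = 238·cos21.8° − 34·3.016 = 118.4; c'Δl = 43.12; W sinα = 88.4
Slice 5: Δl = 1.7/cos35.9° = 2.099 m; N'_5 = 102·cos35.9° − 13·2.099 = 55.3; c'Δl = 30.01; W sinα = 59.8
Slice 6: Δl = 1.9/cos49.3° = 2.914 m; N'_6 = 50·cos49.3° − 3·2.914 = 23.9; c'Δl = 41.67; W sinα = 37.9
Σc'Δl = 206.3 kN/m; ΣN' = 421.3 kN/m; ΣW sinα = 191.1 kN/m
Resisting = 206.3 + 421.3·tan35.8° = 206.3 + 303.9 = 510.2 kN/m
FS = 510.2 / 191.1 = 2.669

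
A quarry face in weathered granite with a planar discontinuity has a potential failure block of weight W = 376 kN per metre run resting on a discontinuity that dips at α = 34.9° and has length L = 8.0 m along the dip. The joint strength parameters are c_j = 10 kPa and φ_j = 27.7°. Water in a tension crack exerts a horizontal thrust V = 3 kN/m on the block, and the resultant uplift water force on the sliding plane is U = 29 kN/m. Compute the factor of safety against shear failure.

FS = 1.04

Resolving the block weight along and normal to the plane and applying the Mohr–Coulomb strength on the joint:
N' = W cosα − U − V sinα = 376·cos34.9° − 29 − 3·sin34.9° = 277.7 kN/m
Driving force T = W sinα + V cosα = 376·sin34.9° + 3·cos34.9° = 217.6 kN/m
Resisting force R = c_j·L + N'·tanφ_j = 10·8.0 + 277.7·tan27.7° = 80.0 + 145.8 = 225.8 kN/m
FS = R / T = 225.8 / 217.6 = 1.038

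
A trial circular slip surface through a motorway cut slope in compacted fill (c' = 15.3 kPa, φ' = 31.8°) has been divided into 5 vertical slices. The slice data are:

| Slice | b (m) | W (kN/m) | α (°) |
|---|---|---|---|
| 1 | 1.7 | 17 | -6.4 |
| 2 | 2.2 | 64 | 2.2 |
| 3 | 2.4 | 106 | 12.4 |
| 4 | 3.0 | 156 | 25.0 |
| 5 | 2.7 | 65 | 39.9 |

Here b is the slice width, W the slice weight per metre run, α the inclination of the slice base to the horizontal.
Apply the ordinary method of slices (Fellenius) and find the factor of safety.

FS = 3.32

Ordinary method of slices: FS = Σ[c'·Δl_i + (W_i cosα_i)·tanφ'] / Σ W_i sinα_i, with Δl_i = b_i / cosα_i.
Slice 1: Δl = 1.7/cos(-6.4°) = 1.711 m; N'_1 = 17·cos(-6.4°) = 16.9; c'Δl = 26.17; W sinα = -1.9
Slice 2: Δl = 2.2/cos2.2° = 2.202 m; N'_2 = 64·cos2.2° = 64.0; c'Δl = 33.68; W sinα = 2.5
Slice 3: Δl = 2.4/cos12.4° = 2.457 m; N'_3 = 106·cos12.4° = 103.5; c'Δl = 37.60; W sinα = 22.8
Slice 4: Δl = 3.0/cos25.0° = 3.310 m; N'_4 = 156·cos25.0° = 141.4; c'Δl = 50.65; W sinα = 65.9
Slice 5: Δl = 2.7/cos39.9° = 3.519 m; N'_5 = 65·cos39.9° = 49.9; c'Δl = 53.85; W sinα = 41.7
Σc'Δl = 201.9 kN/m; ΣN' = 375.6 kN/m; ΣW sinα = 130.9 kN/m
Resisting = 201.9 + 375.6·tan31.8° = 201.9 + 232.9 = 434.8 kN/m
FS = 434.8 / 130.9 = 3.321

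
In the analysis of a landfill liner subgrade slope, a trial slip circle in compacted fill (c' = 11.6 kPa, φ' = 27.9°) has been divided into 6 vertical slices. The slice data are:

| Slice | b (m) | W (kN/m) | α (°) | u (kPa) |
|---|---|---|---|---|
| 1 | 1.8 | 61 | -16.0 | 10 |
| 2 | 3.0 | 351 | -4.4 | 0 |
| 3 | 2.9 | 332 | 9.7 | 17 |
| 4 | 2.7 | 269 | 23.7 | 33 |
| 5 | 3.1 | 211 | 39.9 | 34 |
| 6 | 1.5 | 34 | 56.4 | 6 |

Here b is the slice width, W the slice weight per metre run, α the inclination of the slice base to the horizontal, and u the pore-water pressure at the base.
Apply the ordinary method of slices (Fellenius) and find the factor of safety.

FS = 2.29

Ordinary method of slices: FS = Σ[c'·Δl_i + (W_i cosα_i − u_i·Δl_i)·tanφ'] / Σ W_i sinα_i, with Δl_i = b_i / cosα_i.
Slice 1: Δl = 1.8/cos(-16.0°) = 1.873 m; N'_1 = 61·cos(-16.0°) − 10·1.873 = 39.9; c'Δl = 21.72; W sinα = -16.8
Slice 2: Δl = 3.0/cos(-4.4°) = 3.009 m; N'_2 = 351·cos(-4.4°) − 0·3.009 = 350.0; c'Δl = 34.90; W sinα = -26.9
Slice 3: Δl = 2.9/cos9.7° = 2.942 m; N'_3 = 332·cos9.7° − 17·2.942 = 277.2; c'Δl = 34.13; W sinα = 55.9
Slice 4: Δl = 2.7/cos23.7° = 2.949 m; N'_4 = 269·cos23.7° − 33·2.949 = 149.0; c'Δl = 34.20; W sinα = 108.1
Slice 5: Δl = 3.1/cos39.9° = 4.041 m; N'_5 = 211·cos39.9° − 34·4.041 = 24.5; c'Δl = 46.87; W sinα = 135.3
Slice 6: Δl = 1.5/cos56.4° = 2.711 m; N'_6 = 34·cos56.4° − 6·2.711 = 2.6; c'Δl = 31.44; W sinα = 28.3
Σc'Δl = 203.3 kN/m; ΣN' = 843.2 kN/m; ΣW sinα = 284.0 kN/m
Resisting = 203.3 + 843.2·tan27.9° = 203.3 + 446.4 = 649.7 kN/m
FS = 649.7 / 284.0 = 2.288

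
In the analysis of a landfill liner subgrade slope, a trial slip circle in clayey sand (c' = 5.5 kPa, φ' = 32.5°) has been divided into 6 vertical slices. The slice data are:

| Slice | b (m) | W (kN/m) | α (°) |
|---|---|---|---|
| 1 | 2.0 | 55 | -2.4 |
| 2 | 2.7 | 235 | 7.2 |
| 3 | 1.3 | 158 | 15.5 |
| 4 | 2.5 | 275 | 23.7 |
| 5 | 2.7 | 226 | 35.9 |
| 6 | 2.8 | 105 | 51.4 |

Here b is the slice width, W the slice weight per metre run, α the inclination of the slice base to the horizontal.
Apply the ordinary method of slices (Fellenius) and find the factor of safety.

FS = 1.75

Ordinary method of slices: FS = Σ[c'·Δl_i + (W_i cosα_i)·tanφ'] / Σ W_i sinα_i, with Δl_i = b_i / cosα_i.
Slice 1: Δl = 2.0/cos(-2.4°) = 2.002 m; N'_1 = 55·cos(-2.4°) = 55.0; c'Δl = 11.01; W sinα = -2.3
Slice 2: Δl = 2.7/cos7.2° = 2.721 m; N'_2 = 235·cos7.2° = 233.1; c'Δl = 14.97; W sinα = 29.5
Slice 3: Δl = 1.3/cos15.5° = 1.349 m; N'_3 = 158·cos15.5° = 152.3; c'Δl = 7.42; W sinα = 42.2
Slice 4: Δl = 2.5/cos23.7° = 2.730 m; N'_4 = 275·cos23.7° = 251.8; c'Δl = 15.02; W sinα = 110.5
Slice 5: Δl = 2.7/cos35.9° = 3.333 m; N'_5 = 226·cos35.9° = 183.1; c'Δl = 18.33; W sinα = 132.5
Slice 6: Δl = 2.8/cos51.4° = 4.488 m; N'_6 = 105·cos51.4° = 65.5; c'Δl = 24.68; W sinα = 82.1
Σc'Δl = 91.4 kN/m; ΣN' = 940.7 kN/m; ΣW sinα = 394.5 kN/m
Resisting = 91.4 + 940.7·tan32.5° = 91.4 + 599.3 = 690.7 kN/m
FS = 690.7 / 394.5 = 1.751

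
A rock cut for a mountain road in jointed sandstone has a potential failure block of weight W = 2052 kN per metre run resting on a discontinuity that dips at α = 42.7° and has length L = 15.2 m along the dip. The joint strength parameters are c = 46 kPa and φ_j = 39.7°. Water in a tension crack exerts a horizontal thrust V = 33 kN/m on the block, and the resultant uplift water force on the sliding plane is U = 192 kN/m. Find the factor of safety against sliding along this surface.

Resolving the block weight along and normal to the plane and applying the Mohr–Coulomb strength on the joint:
N' = W cosα − U − V sinα = 2052·cos42.7° − 192 − 33·sin42.7° = 1293.7 kN/m
Driving force T = W sinα + V cosα = 2052·sin42.7° + 33·cos42.7° = 1415.8 kN/m
Resisting force R = c·L + N'·tanφ_j = 46·15.2 + 1293.7·tan39.7° = 699.2 + 1074.0 = 1773.2 kN/m
FS = R / T = 1773.2 / 1415.8 = 1.252

FS = 1.25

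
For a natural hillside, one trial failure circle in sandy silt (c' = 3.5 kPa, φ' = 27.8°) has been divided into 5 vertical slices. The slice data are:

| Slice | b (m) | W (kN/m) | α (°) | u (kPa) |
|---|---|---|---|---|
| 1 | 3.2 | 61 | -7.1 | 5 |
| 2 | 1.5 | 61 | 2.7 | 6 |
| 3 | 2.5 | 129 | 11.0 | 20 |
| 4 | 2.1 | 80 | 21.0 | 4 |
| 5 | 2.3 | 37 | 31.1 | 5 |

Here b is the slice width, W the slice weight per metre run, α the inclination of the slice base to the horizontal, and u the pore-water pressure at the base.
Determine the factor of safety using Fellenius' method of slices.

Ordinary method of slices: FS = Σ[c'·Δl_i + (W_i cosα_i − u_i·Δl_i)·tanφ'] / Σ W_i sinα_i, with Δl_i = b_i / cosα_i.
Slice 1: Δl = 3.2/cos(-7.1°) = 3.225 m; N'_1 = 61·cos(-7.1°) − 5·3.225 = 44.4; c'Δl = 11.29; W sinα = -7.5
Slice 2: Δl = 1.5/cos2.7° = 1.502 m; N'_2 = 61·cos2.7° − 6·1.502 = 51.9; c'Δl = 5.26; W sinα = 2.9
Slice 3: Δl = 2.5/cos11.0° = 2.547 m; N'_3 = 129·cos11.0° − 20·2.547 = 75.7; c'Δl = 8.91; W sinα = 24.6
Slice 4: Δl = 2.1/cos21.0° = 2.249 m; N'_4 = 80·cos21.0° − 4·2.249 = 65.7; c'Δl = 7.87; W sinα = 28.7
Slice 5: Δl = 2.3/cos31.1° = 2.686 m; N'_5 = 37·cos31.1° − 5·2.686 = 18.3; c'Δl = 9.40; W sinα = 19.1
Σc'Δl = 42.7 kN/m; ΣN' = 256.0 kN/m; ΣW sinα = 67.7 kN/m
Resisting = 42.7 + 256.0·tan27.8° = 42.7 + 135.0 = 177.7 kN/m
FS = 177.7 / 67.7 = 2.623

FS = 2.62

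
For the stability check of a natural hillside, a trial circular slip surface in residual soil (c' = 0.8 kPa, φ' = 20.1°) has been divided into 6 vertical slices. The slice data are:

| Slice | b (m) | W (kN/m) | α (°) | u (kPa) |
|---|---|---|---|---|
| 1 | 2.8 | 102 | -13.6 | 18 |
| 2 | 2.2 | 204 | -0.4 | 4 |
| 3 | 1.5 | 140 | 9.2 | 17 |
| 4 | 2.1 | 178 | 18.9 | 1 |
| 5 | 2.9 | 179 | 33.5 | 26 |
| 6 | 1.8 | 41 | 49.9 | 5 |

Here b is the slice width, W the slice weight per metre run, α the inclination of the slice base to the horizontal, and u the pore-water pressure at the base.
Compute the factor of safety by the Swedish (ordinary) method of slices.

FS = 1.24

Ordinary method of slices: FS = Σ[c'·Δl_i + (W_i cosα_i − u_i·Δl_i)·tanφ'] / Σ W_i sinα_i, with Δl_i = b_i / cosα_i.
Slice 1: Δl = 2.8/cos(-13.6°) = 2.881 m; N'_1 = 102·cos(-13.6°) − 18·2.881 = 47.3; c'Δl = 2.30; W sinα = -24.0
Slice 2: Δl = 2.2/cos(-0.4°) = 2.200 m; N'_2 = 204·cos(-0.4°) − 4·2.200 = 195.2; c'Δl = 1.76; W sinα = -1.4
Slice 3: Δl = 1.5/cos9.2° = 1.520 m; N'_3 = 140·cos9.2° − 17·1.520 = 112.4; c'Δl = 1.22; W sinα = 22.4
Slice 4: Δl = 2.1/cos18.9° = 2.220 m; N'_4 = 178·cos18.9° − 1·2.220 = 166.2; c'Δl = 1.78; W sinα = 57.7
Slice 5: Δl = 2.9/cos33.5° = 3.478 m; N'_5 = 179·cos33.5° − 26·3.478 = 58.8; c'Δl = 2.78; W sinα = 98.8
Slice 6: Δl = 1.8/cos49.9° = 2.794 m; N'_6 = 41·cos49.9° − 5·2.794 = 12.4; c'Δl = 2.24; W sinα = 31.4
Σc'Δl = 12.1 kN/m; ΣN' = 592.3 kN/m; ΣW sinα = 184.8 kN/m
Resisting = 12.1 + 592.3·tan20.1° = 12.1 + 216.8 = 228.8 kN/m
FS = 228.8 / 184.8 = 1.238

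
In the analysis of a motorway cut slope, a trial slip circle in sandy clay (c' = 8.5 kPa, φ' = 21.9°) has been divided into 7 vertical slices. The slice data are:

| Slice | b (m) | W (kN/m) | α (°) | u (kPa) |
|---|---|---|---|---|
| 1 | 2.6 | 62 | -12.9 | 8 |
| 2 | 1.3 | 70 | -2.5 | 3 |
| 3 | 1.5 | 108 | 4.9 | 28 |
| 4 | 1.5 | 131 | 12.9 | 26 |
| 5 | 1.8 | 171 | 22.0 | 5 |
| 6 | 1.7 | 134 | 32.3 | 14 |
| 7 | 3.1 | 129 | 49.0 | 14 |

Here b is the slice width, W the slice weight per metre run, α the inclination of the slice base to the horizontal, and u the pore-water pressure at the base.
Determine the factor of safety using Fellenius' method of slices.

FS = 1.33

Ordinary method of slices: FS = Σ[c'·Δl_i + (W_i cosα_i − u_i·Δl_i)·tanφ'] / Σ W_i sinα_i, with Δl_i = b_i / cosα_i.
Slice 1: Δl = 2.6/cos(-12.9°) = 2.667 m; N'_1 = 62·cos(-12.9°) − 8·2.667 = 39.1; c'Δl = 22.67; W sinα = -13.8
Slice 2: Δl = 1.3/cos(-2.5°) = 1.301 m; N'_2 = 70·cos(-2.5°) − 3·1.301 = 66.0; c'Δl = 11.06; W sinα = -3.1
Slice 3: Δl = 1.5/cos4.9° = 1.506 m; N'_3 = 108·cos4.9° − 28·1.506 = 65.5; c'Δl = 12.80; W sinα = 9.2
Slice 4: Δl = 1.5/cos12.9° = 1.539 m; N'_4 = 131·cos12.9° − 26·1.539 = 87.7; c'Δl = 13.08; W sinα = 29.2
Slice 5: Δl = 1.8/cos22.0° = 1.941 m; N'_5 = 171·cos22.0° − 5·1.941 = 148.8; c'Δl = 16.50; W sinα = 64.1
Slice 6: Δl = 1.7/cos32.3° = 2.011 m; N'_6 = 134·cos32.3° − 14·2.011 = 85.1; c'Δl = 17.10; W sinα = 71.6
Slice 7: Δl = 3.1/cos49.0° = 4.725 m; N'_7 = 129·cos49.0° − 14·4.725 = 18.5; c'Δl = 40.16; W sinα = 97.4
Σc'Δl = 133.4 kN/m; ΣN' = 510.7 kN/m; ΣW sinα = 254.6 kN/m
Resisting = 133.4 + 510.7·tan21.9° = 133.4 + 205.3 = 338.7 kN/m
FS = 338.7 / 254.6 = 1.330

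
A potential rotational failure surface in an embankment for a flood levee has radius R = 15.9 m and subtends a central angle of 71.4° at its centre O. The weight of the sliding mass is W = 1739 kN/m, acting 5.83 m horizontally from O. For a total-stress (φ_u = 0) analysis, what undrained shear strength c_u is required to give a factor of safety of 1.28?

FS = c_u·L_a·R / (W·d), so c_u = FS·W·d / (L_a·R).
Arc length L_a = R·θ = 15.9·(71.4°·π/180) = 15.9·1.2462 = 19.81 m
c_u = 1.28·1739·5.83 / (19.81·15.9) = 12977.1 / 315.04 = 41.19 kPa

c_u = 41.2 kPa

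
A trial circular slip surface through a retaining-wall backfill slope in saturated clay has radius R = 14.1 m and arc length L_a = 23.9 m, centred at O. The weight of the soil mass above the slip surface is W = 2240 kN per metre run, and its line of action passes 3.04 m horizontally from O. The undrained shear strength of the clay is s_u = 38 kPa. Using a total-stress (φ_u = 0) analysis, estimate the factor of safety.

Taking moments about the centre O, the resisting moment is provided by the undrained shear strength acting along the arc:
M_R = s_u·L_a·R = 38·23.90·14.1 = 12805.6 kN·m/m
M_D = W·d = 2240·3.04 = 6809.6 kN·m/m
FS = M_R / M_D = 12805.6 / 6809.6 = 1.881

FS = 1.88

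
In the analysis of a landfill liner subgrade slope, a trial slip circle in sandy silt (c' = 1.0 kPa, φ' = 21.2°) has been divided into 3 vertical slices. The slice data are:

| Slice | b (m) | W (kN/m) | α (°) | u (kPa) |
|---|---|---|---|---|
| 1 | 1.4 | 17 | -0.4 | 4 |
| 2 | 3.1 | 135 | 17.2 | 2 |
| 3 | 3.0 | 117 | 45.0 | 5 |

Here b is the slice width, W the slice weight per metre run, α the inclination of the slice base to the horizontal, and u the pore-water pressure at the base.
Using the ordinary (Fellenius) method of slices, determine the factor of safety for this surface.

FS = 0.69

Ordinary method of slices: FS = Σ[c'·Δl_i + (W_i cosα_i − u_i·Δl_i)·tanφ'] / Σ W_i sinα_i, with Δl_i = b_i / cosα_i.
Slice 1: Δl = 1.4/cos(-0.4°) = 1.400 m; N'_1 = 17·cos(-0.4°) − 4·1.400 = 11.4; c'Δl = 1.40; W sinα = -0.1
Slice 2: Δl = 3.1/cos17.2° = 3.245 m; N'_2 = 135·cos17.2° − 2·3.245 = 122.5; c'Δl = 3.25; W sinα = 39.9
Slice 3: Δl = 3.0/cos45.0° = 4.243 m; N'_3 = 117·cos45.0° − 5·4.243 = 61.5; c'Δl = 4.24; W sinα = 82.7
Σc'Δl = 8.9 kN/m; ΣN' = 195.4 kN/m; ΣW sinα = 122.5 kN/m
Resisting = 8.9 + 195.4·tan21.2° = 8.9 + 75.8 = 84.7 kN/m
FS = 84.7 / 122.5 = 0.691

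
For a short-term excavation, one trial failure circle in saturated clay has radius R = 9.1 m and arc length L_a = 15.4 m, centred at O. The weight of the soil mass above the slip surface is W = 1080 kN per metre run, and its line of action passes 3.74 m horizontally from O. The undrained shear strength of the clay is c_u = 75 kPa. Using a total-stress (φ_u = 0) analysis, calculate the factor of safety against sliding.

Taking moments about the centre O, the resisting moment is provided by the undrained shear strength acting along the arc:
M_R = c_u·L_a·R = 75·15.40·9.1 = 10510.5 kN·m/m
M_D = W·d = 1080·3.74 = 4039.2 kN·m/m
FS = M_R / M_D = 10510.5 / 4039.2 = 2.602

FS = 2.60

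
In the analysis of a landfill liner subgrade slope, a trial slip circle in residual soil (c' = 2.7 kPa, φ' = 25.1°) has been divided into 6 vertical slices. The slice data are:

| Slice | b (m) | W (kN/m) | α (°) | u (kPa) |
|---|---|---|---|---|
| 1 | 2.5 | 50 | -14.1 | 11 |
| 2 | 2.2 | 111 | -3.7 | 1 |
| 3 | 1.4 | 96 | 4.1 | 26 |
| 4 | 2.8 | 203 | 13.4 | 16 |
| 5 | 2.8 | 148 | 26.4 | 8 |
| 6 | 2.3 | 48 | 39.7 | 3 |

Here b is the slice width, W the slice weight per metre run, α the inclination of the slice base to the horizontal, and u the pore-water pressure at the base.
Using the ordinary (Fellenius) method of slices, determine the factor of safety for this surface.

FS = 2.01

Ordinary method of slices: FS = Σ[c'·Δl_i + (W_i cosα_i − u_i·Δl_i)·tanφ'] / Σ W_i sinα_i, with Δl_i = b_i / cosα_i.
Slice 1: Δl = 2.5/cos(-14.1°) = 2.578 m; N'_1 = 50·cos(-14.1°) − 11·2.578 = 20.1; c'Δl = 6.96; W sinα = -12.2
Slice 2: Δl = 2.2/cos(-3.7°) = 2.205 m; N'_2 = 111·cos(-3.7°) − 1·2.205 = 108.6; c'Δl = 5.95; W sinα = -7.2
Slice 3: Δl = 1.4/cos4.1° = 1.404 m; N'_3 = 96·cos4.1° − 26·1.404 = 59.3; c'Δl = 3.79; W sinα = 6.9
Slice 4: Δl = 2.8/cos13.4° = 2.878 m; N'_4 = 203·cos13.4° − 16·2.878 = 151.4; c'Δl = 7.77; W sinα = 47.0
Slice 5: Δl = 2.8/cos26.4° = 3.126 m; N'_5 = 148·cos26.4° − 8·3.126 = 107.6; c'Δl = 8.44; W sinα = 65.8
Slice 6: Δl = 2.3/cos39.7° = 2.989 m; N'_6 = 48·cos39.7° − 3·2.989 = 28.0; c'Δl = 8.07; W sinα = 30.7
Σc'Δl = 41.0 kN/m; ΣN' = 474.9 kN/m; ΣW sinα = 131.0 kN/m
Resisting = 41.0 + 474.9·tan25.1° = 41.0 + 222.5 = 263.4 kN/m
FS = 263.4 / 131.0 = 2.011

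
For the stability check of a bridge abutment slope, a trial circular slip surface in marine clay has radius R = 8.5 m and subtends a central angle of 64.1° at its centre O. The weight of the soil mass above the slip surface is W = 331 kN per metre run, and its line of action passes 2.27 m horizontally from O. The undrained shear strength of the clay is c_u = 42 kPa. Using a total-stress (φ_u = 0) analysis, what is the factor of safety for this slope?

FS = 4.52

Taking moments about the centre O, the resisting moment is provided by the undrained shear strength acting along the arc:
Arc length L_a = R·θ = 8.5·(64.1°·π/180) = 8.5·1.1188 = 9.51 m
M_R = c_u·L_a·R = 42·9.51·8.5 = 3394.9 kN·m/m
M_D = W·d = 331·2.27 = 751.4 kN·m/m
FS = M_R / M_D = 3394.9 / 751.4 = 4.518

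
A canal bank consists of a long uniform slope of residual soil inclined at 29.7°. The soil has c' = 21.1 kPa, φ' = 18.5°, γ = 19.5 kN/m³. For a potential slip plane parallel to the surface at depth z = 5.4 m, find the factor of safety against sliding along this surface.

FS = 1.05

For an infinite slope with a slip plane parallel to the surface (no pore pressure): FS = [c' + γz cos²β tanφ'] / [γz sinβ cosβ].
γz = 19.5·5.4 = 105.30 kN/m²
Numerator = 21.1 + 105.30·cos²29.7°·tan18.5° = 21.1 + 105.30·0.7545·0.3346 = 47.684 kPa
Denominator = 105.30·sin29.7°·cos29.7° = 105.30·0.4955·0.8686 = 45.318 kPa
FS = 47.684 / 45.318 = 1.052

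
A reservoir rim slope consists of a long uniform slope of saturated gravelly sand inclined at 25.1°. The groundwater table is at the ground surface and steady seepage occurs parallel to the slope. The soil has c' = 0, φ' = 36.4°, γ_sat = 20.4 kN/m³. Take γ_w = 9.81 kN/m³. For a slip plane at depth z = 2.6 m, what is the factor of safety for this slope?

FS = 0.82

With seepage parallel to the slope and the water table at the surface, the effective normal stress on the slip plane uses the buoyant unit weight γ' = γ_sat − γ_w while the driving shear stress uses γ_sat:
FS = [c' + γ' z cos²β tanφ'] / [γ_sat z sinβ cosβ]
(For c' = 0 this reduces to FS = (γ'/γ_sat)·tanφ'/tanβ.)
γ' = 20.4 − 9.81 = 10.59 kN/m³
Numerator = 0.0 + 10.59·2.6·cos²25.1°·tan36.4° = 0.0 + 10.59·2.6·0.8201·0.7373 = 16.647 kPa
Denominator = 20.4·2.6·sin25.1°·cos25.1° = 20.4·2.6·0.4242·0.9056 = 20.375 kPa
FS = 16.647 / 20.375 = 0.817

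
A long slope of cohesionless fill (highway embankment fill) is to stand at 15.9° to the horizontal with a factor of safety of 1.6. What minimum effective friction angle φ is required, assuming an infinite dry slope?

φ = 24.5°

FS = tanφ/tanβ ⇒ tanφ = FS · tanβ = 1.6 · tan15.9° = 0.4558
φ = arctan(0.4558) = 24.50°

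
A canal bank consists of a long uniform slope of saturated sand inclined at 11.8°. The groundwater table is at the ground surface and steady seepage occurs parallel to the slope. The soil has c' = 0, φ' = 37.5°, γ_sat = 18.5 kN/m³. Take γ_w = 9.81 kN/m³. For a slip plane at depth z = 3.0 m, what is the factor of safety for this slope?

With seepage parallel to the slope and the water table at the surface, the effective normal stress on the slip plane uses the buoyant unit weight γ' = γ_sat − γ_w while the driving shear stress uses γ_sat:
FS = [c' + γ' z cos²β tanφ'] / [γ_sat z sinβ cosβ]
(For c' = 0 this reduces to FS = (γ'/γ_sat)·tanφ'/tanβ.)
γ' = 18.5 − 9.81 = 8.69 kN/m³
Numerator = 0.0 + 8.69·3.0·cos²11.8°·tan37.5° = 0.0 + 8.69·3.0·0.9582·0.7673 = 19.168 kPa
Denominator = 18.5·3.0·sin11.8°·cos11.8° = 18.5·3.0·0.2045·0.9789 = 11.110 kPa
FS = 19.168 / 11.110 = 1.725

FS = 1.73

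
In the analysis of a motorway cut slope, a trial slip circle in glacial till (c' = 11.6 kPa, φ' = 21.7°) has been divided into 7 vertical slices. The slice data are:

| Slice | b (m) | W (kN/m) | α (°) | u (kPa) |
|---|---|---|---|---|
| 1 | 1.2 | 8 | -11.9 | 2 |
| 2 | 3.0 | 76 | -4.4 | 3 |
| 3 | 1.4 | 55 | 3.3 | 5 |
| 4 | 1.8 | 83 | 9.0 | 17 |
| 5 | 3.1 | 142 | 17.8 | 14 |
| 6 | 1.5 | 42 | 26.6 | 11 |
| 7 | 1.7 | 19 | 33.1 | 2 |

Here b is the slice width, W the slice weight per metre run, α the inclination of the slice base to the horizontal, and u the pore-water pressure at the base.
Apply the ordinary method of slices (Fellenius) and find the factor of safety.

FS = 3.49

Ordinary method of slices: FS = Σ[c'·Δl_i + (W_i cosα_i − u_i·Δl_i)·tanφ'] / Σ W_i sinα_i, with Δl_i = b_i / cosα_i.
Slice 1: Δl = 1.2/cos(-11.9°) = 1.226 m; N'_1 = 8·cos(-11.9°) − 2·1.226 = 5.4; c'Δl = 14.23; W sinα = -1.6
Slice 2: Δl = 3.0/cos(-4.4°) = 3.009 m; N'_2 = 76·cos(-4.4°) − 3·3.009 = 66.7; c'Δl = 34.90; W sinα = -5.8
Slice 3: Δl = 1.4/cos3.3° = 1.402 m; N'_3 = 55·cos3.3° − 5·1.402 = 47.9; c'Δl = 16.27; W sinα = 3.2
Slice 4: Δl = 1.8/cos9.0° = 1.822 m; N'_4 = 83·cos9.0° − 17·1.822 = 51.0; c'Δl = 21.14; W sinα = 13.0
Slice 5: Δl = 3.1/cos17.8° = 3.256 m; N'_5 = 142·cos17.8° − 14·3.256 = 89.6; c'Δl = 37.77; W sinα = 43.4
Slice 6: Δl = 1.5/cos26.6° = 1.678 m; N'_6 = 42·cos26.6° − 11·1.678 = 19.1; c'Δl = 19.46; W sinα = 18.8
Slice 7: Δl = 1.7/cos33.1° = 2.029 m; N'_7 = 19·cos33.1° − 2·2.029 = 11.9; c'Δl = 23.54; W sinα = 10.4
Σc'Δl = 167.3 kN/m; ΣN' = 291.6 kN/m; ΣW sinα = 81.3 kN/m
Resisting = 167.3 + 291.6·tan21.7° = 167.3 + 116.0 = 283.3 kN/m
FS = 283.3 / 81.3 = 3.487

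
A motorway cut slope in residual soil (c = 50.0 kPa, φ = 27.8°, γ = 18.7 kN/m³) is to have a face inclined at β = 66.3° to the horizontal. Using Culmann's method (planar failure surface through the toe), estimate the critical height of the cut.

Culmann's analysis gives the critical failure plane at α_cr = (β + φ)/2 = (66.3 + 27.8)/2 = 47.0°, and the critical height
H_c = (4c/γ) · sinβ cosφ / [1 − cos(β − φ)]
    = (4·50.0/18.7) · sin66.3°·cos27.8° / [1 − cos(38.5°)]
    = 10.695 · 0.9157·0.8846 / [1 − 0.7826]
    = 10.695 · 0.8100 / 0.2174
    = 39.85 m

H_c = 39.85 m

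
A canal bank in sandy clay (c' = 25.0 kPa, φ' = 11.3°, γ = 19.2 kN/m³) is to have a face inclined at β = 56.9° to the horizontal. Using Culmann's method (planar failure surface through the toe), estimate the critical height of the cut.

H_c = 14.25 m

Culmann's analysis gives the critical failure plane at α_cr = (β + φ')/2 = (56.9 + 11.3)/2 = 34.1°, and the critical height
H_c = (4c'/γ) · sinβ cosφ' / [1 − cos(β − φ')]
    = (4·25.0/19.2) · sin56.9°·cos11.3° / [1 − cos(45.6°)]
    = 5.208 · 0.8377·0.9806 / [1 − 0.6997]
    = 5.208 · 0.8215 / 0.3003
    = 14.25 m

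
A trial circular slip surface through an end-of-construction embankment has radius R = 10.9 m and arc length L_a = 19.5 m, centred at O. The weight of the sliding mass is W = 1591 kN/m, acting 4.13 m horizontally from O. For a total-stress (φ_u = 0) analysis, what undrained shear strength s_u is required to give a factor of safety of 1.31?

FS = s_u·L_a·R / (W·d), so s_u = FS·W·d / (L_a·R).
s_u = 1.31·1591·4.13 / (19.50·10.9) = 8607.8 / 212.55 = 40.50 kPa

s_u = 40.5 kPa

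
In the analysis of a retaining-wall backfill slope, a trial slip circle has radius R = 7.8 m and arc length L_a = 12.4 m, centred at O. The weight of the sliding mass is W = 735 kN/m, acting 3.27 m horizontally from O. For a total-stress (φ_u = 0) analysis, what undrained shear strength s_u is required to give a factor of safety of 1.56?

s_u = 38.8 kPa

FS = s_u·L_a·R / (W·d), so s_u = FS·W·d / (L_a·R).
s_u = 1.56·735·3.27 / (12.40·7.8) = 3749.4 / 96.72 = 38.77 kPa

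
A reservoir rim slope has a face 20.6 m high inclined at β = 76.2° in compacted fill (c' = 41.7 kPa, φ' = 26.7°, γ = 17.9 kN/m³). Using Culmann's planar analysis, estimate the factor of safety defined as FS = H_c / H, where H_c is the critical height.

FS = 1.12

H_c = (4c'/γ) · sinβ cosφ' / [1 − cos(β − φ')]
    = (4·41.7/17.9) · sin76.2°·cos26.7° / [1 − cos49.5°]
    = 9.318 · 0.8676 / 0.3506 = 23.06 m
FS = H_c / H = 23.06 / 20.6 = 1.120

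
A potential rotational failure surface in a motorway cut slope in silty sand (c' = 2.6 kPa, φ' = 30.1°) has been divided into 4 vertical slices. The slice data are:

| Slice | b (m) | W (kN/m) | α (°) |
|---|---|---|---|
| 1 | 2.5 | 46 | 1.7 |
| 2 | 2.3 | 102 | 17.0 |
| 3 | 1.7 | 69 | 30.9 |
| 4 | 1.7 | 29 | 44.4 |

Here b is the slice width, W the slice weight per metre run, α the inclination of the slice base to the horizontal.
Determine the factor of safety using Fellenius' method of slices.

FS = 1.77

Ordinary method of slices: FS = Σ[c'·Δl_i + (W_i cosα_i)·tanφ'] / Σ W_i sinα_i, with Δl_i = b_i / cosα_i.
Slice 1: Δl = 2.5/cos1.7° = 2.501 m; N'_1 = 46·cos1.7° = 46.0; c'Δl = 6.50; W sinα = 1.4
Slice 2: Δl = 2.3/cos17.0° = 2.405 m; N'_2 = 102·cos17.0° = 97.5; c'Δl = 6.25; W sinα = 29.8
Slice 3: Δl = 1.7/cos30.9° = 1.981 m; N'_3 = 69·cos30.9° = 59.2; c'Δl = 5.15; W sinα = 35.4
Slice 4: Δl = 1.7/cos44.4° = 2.379 m; N'_4 = 29·cos44.4° = 20.7; c'Δl = 6.19; W sinα = 20.3
Σc'Δl = 24.1 kN/m; ΣN' = 223.4 kN/m; ΣW sinα = 86.9 kN/m
Resisting = 24.1 + 223.4·tan30.1° = 24.1 + 129.5 = 153.6 kN/m
FS = 153.6 / 86.9 = 1.768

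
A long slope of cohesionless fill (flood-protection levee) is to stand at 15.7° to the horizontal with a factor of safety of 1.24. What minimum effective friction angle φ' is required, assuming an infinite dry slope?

φ' = 19.2°

FS = tanφ'/tanβ ⇒ tanφ' = FS · tanβ = 1.24 · tan15.7° = 0.3485
φ' = arctan(0.3485) = 19.22°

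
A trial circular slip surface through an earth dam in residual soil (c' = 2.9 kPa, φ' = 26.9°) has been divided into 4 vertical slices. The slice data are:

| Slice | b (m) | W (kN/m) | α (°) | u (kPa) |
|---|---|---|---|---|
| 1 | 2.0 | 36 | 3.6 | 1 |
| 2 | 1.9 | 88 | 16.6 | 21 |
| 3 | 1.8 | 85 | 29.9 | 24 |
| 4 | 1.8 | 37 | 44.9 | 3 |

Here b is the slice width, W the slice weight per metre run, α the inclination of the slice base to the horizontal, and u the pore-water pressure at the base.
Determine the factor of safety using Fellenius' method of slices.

FS = 0.89

Ordinary method of slices: FS = Σ[c'·Δl_i + (W_i cosα_i − u_i·Δl_i)·tanφ'] / Σ W_i sinα_i, with Δl_i = b_i / cosα_i.
Slice 1: Δl = 2.0/cos3.6° = 2.004 m; N'_1 = 36·cos3.6° − 1·2.004 = 33.9; c'Δl = 5.81; W sinα = 2.3
Slice 2: Δl = 1.9/cos16.6° = 1.983 m; N'_2 = 88·cos16.6° − 21·1.983 = 42.7; c'Δl = 5.75; W sinα = 25.1
Slice 3: Δl = 1.8/cos29.9° = 2.076 m; N'_3 = 85·cos29.9° − 24·2.076 = 23.9; c'Δl = 6.02; W sinα = 42.4
Slice 4: Δl = 1.8/cos44.9° = 2.541 m; N'_4 = 37·cos44.9° − 3·2.541 = 18.6; c'Δl = 7.37; W sinα = 26.1
Σc'Δl = 25.0 kN/m; ΣN' = 119.1 kN/m; ΣW sinα = 95.9 kN/m
Resisting = 25.0 + 119.1·tan26.9° = 25.0 + 60.4 = 85.4 kN/m
FS = 85.4 / 95.9 = 0.890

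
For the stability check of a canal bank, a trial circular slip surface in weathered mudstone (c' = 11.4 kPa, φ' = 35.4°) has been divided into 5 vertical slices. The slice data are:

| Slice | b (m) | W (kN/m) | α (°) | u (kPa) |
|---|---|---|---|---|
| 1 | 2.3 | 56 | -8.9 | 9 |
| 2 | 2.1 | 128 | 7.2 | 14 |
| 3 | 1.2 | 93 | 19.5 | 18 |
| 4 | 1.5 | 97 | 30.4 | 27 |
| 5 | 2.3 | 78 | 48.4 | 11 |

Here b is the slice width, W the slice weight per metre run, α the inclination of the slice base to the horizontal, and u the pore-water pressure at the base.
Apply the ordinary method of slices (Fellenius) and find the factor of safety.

Ordinary method of slices: FS = Σ[c'·Δl_i + (W_i cosα_i − u_i·Δl_i)·tanφ'] / Σ W_i sinα_i, with Δl_i = b_i / cosα_i.
Slice 1: Δl = 2.3/cos(-8.9°) = 2.328 m; N'_1 = 56·cos(-8.9°) − 9·2.328 = 34.4; c'Δl = 26.54; W sinα = -8.7
Slice 2: Δl = 2.1/cos7.2° = 2.117 m; N'_2 = 128·cos7.2° − 14·2.117 = 97.4; c'Δl = 24.13; W sinα = 16.0
Slice 3: Δl = 1.2/cos19.5° = 1.273 m; N'_3 = 93·cos19.5° − 18·1.273 = 64.8; c'Δl = 14.51; W sinα = 31.0
Slice 4: Δl = 1.5/cos30.4° = 1.739 m; N'_4 = 97·cos30.4° − 27·1.739 = 36.7; c'Δl = 19.83; W sinα = 49.1
Slice 5: Δl = 2.3/cos48.4° = 3.464 m; N'_5 = 78·cos48.4° − 11·3.464 = 13.7; c'Δl = 39.49; W sinα = 58.3
Σc'Δl = 124.5 kN/m; ΣN' = 246.9 kN/m; ΣW sinα = 145.8 kN/m
Resisting = 124.5 + 246.9·tan35.4° = 124.5 + 175.4 = 299.9 kN/m
FS = 299.9 / 145.8 = 2.057

FS = 2.06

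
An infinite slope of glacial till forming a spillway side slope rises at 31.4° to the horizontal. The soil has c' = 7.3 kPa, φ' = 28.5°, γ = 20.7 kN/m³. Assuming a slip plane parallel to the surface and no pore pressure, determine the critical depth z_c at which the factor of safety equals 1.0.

z_c = 7.18 m

Setting FS = 1.00 in FS = [c' + γz cos²β tanφ'] / [γz sinβ cosβ] and solving for z:
z = c' / [γ cosβ (FS·sinβ − cosβ·tanφ')]
  = 7.3 / [20.7·cos31.4°·(1.00·sin31.4° − cos31.4°·tan28.5°)]
  = 7.3 / [20.7·0.8536·(1.00·0.5210 − 0.8536·0.5430)]
  = 7.3 / 1.0172 = 7.177 m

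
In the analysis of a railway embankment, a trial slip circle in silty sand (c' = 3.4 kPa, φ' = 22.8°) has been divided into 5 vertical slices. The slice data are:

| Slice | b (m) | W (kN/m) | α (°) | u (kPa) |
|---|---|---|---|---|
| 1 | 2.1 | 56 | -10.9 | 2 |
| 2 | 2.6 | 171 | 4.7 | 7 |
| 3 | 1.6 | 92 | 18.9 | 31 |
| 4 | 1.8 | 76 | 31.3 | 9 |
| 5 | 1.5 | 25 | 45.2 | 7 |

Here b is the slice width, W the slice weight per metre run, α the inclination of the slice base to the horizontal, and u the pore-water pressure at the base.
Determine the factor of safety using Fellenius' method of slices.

FS = 1.73

Ordinary method of slices: FS = Σ[c'·Δl_i + (W_i cosα_i − u_i·Δl_i)·tanφ'] / Σ W_i sinα_i, with Δl_i = b_i / cosα_i.
Slice 1: Δl = 2.1/cos(-10.9°) = 2.139 m; N'_1 = 56·cos(-10.9°) − 2·2.139 = 50.7; c'Δl = 7.27; W sinα = -10.6
Slice 2: Δl = 2.6/cos4.7° = 2.609 m; N'_2 = 171·cos4.7° − 7·2.609 = 152.2; c'Δl = 8.87; W sinα = 14.0
Slice 3: Δl = 1.6/cos18.9° = 1.691 m; N'_3 = 92·cos18.9° − 31·1.691 = 34.6; c'Δl = 5.75; W sinα = 29.8
Slice 4: Δl = 1.8/cos31.3° = 2.107 m; N'_4 = 76·cos31.3° − 9·2.107 = 46.0; c'Δl = 7.16; W sinα = 39.5
Slice 5: Δl = 1.5/cos45.2° = 2.129 m; N'_5 = 25·cos45.2° − 7·2.129 = 2.7; c'Δl = 7.24; W sinα = 17.7
Σc'Δl = 36.3 kN/m; ΣN' = 286.2 kN/m; ΣW sinα = 90.4 kN/m
Resisting = 36.3 + 286.2·tan22.8° = 36.3 + 120.3 = 156.6 kN/m
FS = 156.6 / 90.4 = 1.731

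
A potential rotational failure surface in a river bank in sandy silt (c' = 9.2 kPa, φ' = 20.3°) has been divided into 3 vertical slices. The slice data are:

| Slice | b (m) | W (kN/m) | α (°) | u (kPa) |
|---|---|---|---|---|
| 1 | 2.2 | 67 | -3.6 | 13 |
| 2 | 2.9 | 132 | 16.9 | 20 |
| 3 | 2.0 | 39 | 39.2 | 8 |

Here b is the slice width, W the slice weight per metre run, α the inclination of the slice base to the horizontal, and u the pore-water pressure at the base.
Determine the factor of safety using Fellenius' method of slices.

Ordinary method of slices: FS = Σ[c'·Δl_i + (W_i cosα_i − u_i·Δl_i)·tanφ'] / Σ W_i sinα_i, with Δl_i = b_i / cosα_i.
Slice 1: Δl = 2.2/cos(-3.6°) = 2.204 m; N'_1 = 67·cos(-3.6°) − 13·2.204 = 38.2; c'Δl = 20.28; W sinα = -4.2
Slice 2: Δl = 2.9/cos16.9° = 3.031 m; N'_2 = 132·cos16.9° − 20·3.031 = 65.7; c'Δl = 27.88; W sinα = 38.4
Slice 3: Δl = 2.0/cos39.2° = 2.581 m; N'_3 = 39·cos39.2° − 8·2.581 = 9.6; c'Δl = 23.74; W sinα = 24.6
Σc'Δl = 71.9 kN/m; ΣN' = 113.5 kN/m; ΣW sinα = 58.8 kN/m
Resisting = 71.9 + 113.5·tan20.3° = 71.9 + 42.0 = 113.9 kN/m
FS = 113.9 / 58.8 = 1.936

FS = 1.94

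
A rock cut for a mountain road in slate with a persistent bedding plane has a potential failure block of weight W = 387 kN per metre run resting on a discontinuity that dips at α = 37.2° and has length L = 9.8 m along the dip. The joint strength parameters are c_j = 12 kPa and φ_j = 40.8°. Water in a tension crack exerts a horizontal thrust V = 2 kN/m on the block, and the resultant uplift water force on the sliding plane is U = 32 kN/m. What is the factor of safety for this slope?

Resolving the block weight along and normal to the plane and applying the Mohr–Coulomb strength on the joint:
N' = W cosα − U − V sinα = 387·cos37.2° − 32 − 2·sin37.2° = 275.0 kN/m
Driving force T = W sinα + V cosα = 387·sin37.2° + 2·cos37.2° = 235.6 kN/m
Resisting force R = c_j·L + N'·tanφ_j = 12·9.8 + 275.0·tan40.8° = 117.6 + 237.4 = 355.0 kN/m
FS = R / T = 355.0 / 235.6 = 1.507

FS = 1.51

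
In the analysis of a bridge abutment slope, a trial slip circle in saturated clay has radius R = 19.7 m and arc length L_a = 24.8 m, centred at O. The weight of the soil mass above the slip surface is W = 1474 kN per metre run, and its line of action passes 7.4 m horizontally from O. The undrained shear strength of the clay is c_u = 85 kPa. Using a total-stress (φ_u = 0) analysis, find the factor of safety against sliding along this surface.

FS = 3.81

Taking moments about the centre O, the resisting moment is provided by the undrained shear strength acting along the arc:
M_R = c_u·L_a·R = 85·24.80·19.7 = 41527.6 kN·m/m
M_D = W·d = 1474·7.4 = 10907.6 kN·m/m
FS = M_R / M_D = 41527.6 / 10907.6 = 3.807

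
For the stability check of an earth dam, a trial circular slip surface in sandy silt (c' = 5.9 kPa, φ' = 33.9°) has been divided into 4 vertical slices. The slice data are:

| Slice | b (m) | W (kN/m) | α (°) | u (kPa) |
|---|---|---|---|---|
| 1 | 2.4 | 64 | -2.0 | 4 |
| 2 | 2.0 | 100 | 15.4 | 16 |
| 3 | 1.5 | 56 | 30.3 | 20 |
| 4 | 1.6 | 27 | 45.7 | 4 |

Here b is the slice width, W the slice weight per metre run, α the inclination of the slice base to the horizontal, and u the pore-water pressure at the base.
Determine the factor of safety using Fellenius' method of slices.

Ordinary method of slices: FS = Σ[c'·Δl_i + (W_i cosα_i − u_i·Δl_i)·tanφ'] / Σ W_i sinα_i, with Δl_i = b_i / cosα_i.
Slice 1: Δl = 2.4/cos(-2.0°) = 2.401 m; N'_1 = 64·cos(-2.0°) − 4·2.401 = 54.4; c'Δl = 14.17; W sinα = -2.2
Slice 2: Δl = 2.0/cos15.4° = 2.074 m; N'_2 = 100·cos15.4° − 16·2.074 = 63.2; c'Δl = 12.24; W sinα = 26.6
Slice 3: Δl = 1.5/cos30.3° = 1.737 m; N'_3 = 56·cos30.3° − 20·1.737 = 13.6; c'Δl = 10.25; W sinα = 28.3
Slice 4: Δl = 1.6/cos45.7° = 2.291 m; N'_4 = 27·cos45.7° − 4·2.291 = 9.7; c'Δl = 13.52; W sinα = 19.3
Σc'Δl = 50.2 kN/m; ΣN' = 140.9 kN/m; ΣW sinα = 71.9 kN/m
Resisting = 50.2 + 140.9·tan33.9° = 50.2 + 94.7 = 144.8 kN/m
FS = 144.8 / 71.9 = 2.014

FS = 2.01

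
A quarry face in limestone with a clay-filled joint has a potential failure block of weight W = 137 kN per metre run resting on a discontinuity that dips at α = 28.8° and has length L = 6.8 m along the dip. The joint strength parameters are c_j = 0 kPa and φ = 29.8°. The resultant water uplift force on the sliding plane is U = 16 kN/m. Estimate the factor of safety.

Resolving the block weight along and normal to the plane and applying the Mohr–Coulomb strength on the joint:
N' = W cosα − U = 137·cos28.8° − 16 = 104.1 kN/m
Driving force T = W sinα = 137·sin28.8° = 66.0 kN/m
Resisting force R = c_j·L + N'·tanφ = 0·6.8 + 104.1·tan29.8° = 0.0 + 59.6 = 59.6 kN/m
FS = R / T = 59.6 / 66.0 = 0.903

FS = 0.90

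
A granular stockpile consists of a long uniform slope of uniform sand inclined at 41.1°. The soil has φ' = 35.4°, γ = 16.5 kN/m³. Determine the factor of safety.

FS = 0.81

For a dry cohesionless infinite slope the factor of safety is FS = tanφ' / tanβ.
FS = tan35.4° / tan41.1° = 0.7107 / 0.8724 = 0.815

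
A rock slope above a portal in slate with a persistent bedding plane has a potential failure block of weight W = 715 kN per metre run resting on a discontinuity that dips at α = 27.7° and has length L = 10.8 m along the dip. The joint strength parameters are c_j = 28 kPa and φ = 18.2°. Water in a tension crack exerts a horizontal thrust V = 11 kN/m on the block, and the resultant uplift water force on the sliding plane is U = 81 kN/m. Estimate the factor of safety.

FS = 1.41

Resolving the block weight along and normal to the plane and applying the Mohr–Coulomb strength on the joint:
N' = W cosα − U − V sinα = 715·cos27.7° − 81 − 11·sin27.7° = 546.9 kN/m
Driving force T = W sinα + V cosα = 715·sin27.7° + 11·cos27.7° = 342.1 kN/m
Resisting force R = c_j·L + N'·tanφ = 28·10.8 + 546.9·tan18.2° = 302.4 + 179.8 = 482.2 kN/m
FS = R / T = 482.2 / 342.1 = 1.410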